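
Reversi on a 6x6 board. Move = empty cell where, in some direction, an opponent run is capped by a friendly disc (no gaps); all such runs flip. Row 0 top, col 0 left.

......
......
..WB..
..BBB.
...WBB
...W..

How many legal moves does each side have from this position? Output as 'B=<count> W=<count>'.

-- B to move --
(1,1): flips 1 -> legal
(1,2): flips 1 -> legal
(1,3): no bracket -> illegal
(2,1): flips 1 -> legal
(3,1): no bracket -> illegal
(4,2): flips 1 -> legal
(5,2): flips 1 -> legal
(5,4): flips 1 -> legal
B mobility = 6
-- W to move --
(1,2): no bracket -> illegal
(1,3): flips 2 -> legal
(1,4): no bracket -> illegal
(2,1): flips 1 -> legal
(2,4): flips 1 -> legal
(2,5): flips 1 -> legal
(3,1): no bracket -> illegal
(3,5): flips 1 -> legal
(4,1): no bracket -> illegal
(4,2): flips 1 -> legal
(5,4): no bracket -> illegal
(5,5): flips 2 -> legal
W mobility = 7

Answer: B=6 W=7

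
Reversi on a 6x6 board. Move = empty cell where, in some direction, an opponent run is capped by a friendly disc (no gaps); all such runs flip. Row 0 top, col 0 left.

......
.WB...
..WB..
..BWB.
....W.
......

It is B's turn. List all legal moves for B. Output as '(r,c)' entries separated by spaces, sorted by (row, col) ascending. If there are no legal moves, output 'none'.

(0,0): no bracket -> illegal
(0,1): no bracket -> illegal
(0,2): no bracket -> illegal
(1,0): flips 1 -> legal
(1,3): no bracket -> illegal
(2,0): no bracket -> illegal
(2,1): flips 1 -> legal
(2,4): no bracket -> illegal
(3,1): no bracket -> illegal
(3,5): no bracket -> illegal
(4,2): no bracket -> illegal
(4,3): flips 1 -> legal
(4,5): no bracket -> illegal
(5,3): no bracket -> illegal
(5,4): flips 1 -> legal
(5,5): no bracket -> illegal

Answer: (1,0) (2,1) (4,3) (5,4)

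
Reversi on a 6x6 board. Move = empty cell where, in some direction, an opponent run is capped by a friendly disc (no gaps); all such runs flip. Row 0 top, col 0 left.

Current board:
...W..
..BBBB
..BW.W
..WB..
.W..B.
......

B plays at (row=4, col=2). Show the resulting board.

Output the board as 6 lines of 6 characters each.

Answer: ...W..
..BBBB
..BW.W
..BB..
.WB.B.
......

Derivation:
Place B at (4,2); scan 8 dirs for brackets.
Dir NW: first cell '.' (not opp) -> no flip
Dir N: opp run (3,2) capped by B -> flip
Dir NE: first cell 'B' (not opp) -> no flip
Dir W: opp run (4,1), next='.' -> no flip
Dir E: first cell '.' (not opp) -> no flip
Dir SW: first cell '.' (not opp) -> no flip
Dir S: first cell '.' (not opp) -> no flip
Dir SE: first cell '.' (not opp) -> no flip
All flips: (3,2)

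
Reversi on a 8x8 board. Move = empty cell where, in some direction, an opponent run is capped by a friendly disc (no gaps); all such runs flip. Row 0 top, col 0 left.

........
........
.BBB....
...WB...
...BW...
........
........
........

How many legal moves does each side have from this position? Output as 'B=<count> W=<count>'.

-- B to move --
(2,4): no bracket -> illegal
(3,2): flips 1 -> legal
(3,5): no bracket -> illegal
(4,2): no bracket -> illegal
(4,5): flips 1 -> legal
(5,3): no bracket -> illegal
(5,4): flips 1 -> legal
(5,5): flips 2 -> legal
B mobility = 4
-- W to move --
(1,0): no bracket -> illegal
(1,1): flips 1 -> legal
(1,2): no bracket -> illegal
(1,3): flips 1 -> legal
(1,4): no bracket -> illegal
(2,0): no bracket -> illegal
(2,4): flips 1 -> legal
(2,5): no bracket -> illegal
(3,0): no bracket -> illegal
(3,1): no bracket -> illegal
(3,2): no bracket -> illegal
(3,5): flips 1 -> legal
(4,2): flips 1 -> legal
(4,5): no bracket -> illegal
(5,2): no bracket -> illegal
(5,3): flips 1 -> legal
(5,4): no bracket -> illegal
W mobility = 6

Answer: B=4 W=6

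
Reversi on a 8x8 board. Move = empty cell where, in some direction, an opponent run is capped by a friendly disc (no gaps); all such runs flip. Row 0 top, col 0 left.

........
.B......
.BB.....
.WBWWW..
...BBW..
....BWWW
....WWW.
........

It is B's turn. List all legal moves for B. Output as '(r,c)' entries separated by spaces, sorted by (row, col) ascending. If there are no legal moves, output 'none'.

Answer: (2,3) (2,4) (2,5) (2,6) (3,0) (3,6) (4,0) (4,1) (4,6) (7,4) (7,6) (7,7)

Derivation:
(2,0): no bracket -> illegal
(2,3): flips 1 -> legal
(2,4): flips 1 -> legal
(2,5): flips 1 -> legal
(2,6): flips 1 -> legal
(3,0): flips 1 -> legal
(3,6): flips 4 -> legal
(4,0): flips 1 -> legal
(4,1): flips 1 -> legal
(4,2): no bracket -> illegal
(4,6): flips 1 -> legal
(4,7): no bracket -> illegal
(5,3): no bracket -> illegal
(6,3): no bracket -> illegal
(6,7): no bracket -> illegal
(7,3): no bracket -> illegal
(7,4): flips 1 -> legal
(7,5): no bracket -> illegal
(7,6): flips 1 -> legal
(7,7): flips 2 -> legal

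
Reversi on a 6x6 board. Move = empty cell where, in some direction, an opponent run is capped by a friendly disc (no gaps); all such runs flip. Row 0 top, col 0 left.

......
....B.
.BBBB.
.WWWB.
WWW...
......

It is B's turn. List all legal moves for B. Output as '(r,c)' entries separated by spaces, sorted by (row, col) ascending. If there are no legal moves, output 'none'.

Answer: (3,0) (4,3) (4,4) (5,0) (5,1) (5,2)

Derivation:
(2,0): no bracket -> illegal
(3,0): flips 3 -> legal
(4,3): flips 2 -> legal
(4,4): flips 1 -> legal
(5,0): flips 2 -> legal
(5,1): flips 4 -> legal
(5,2): flips 2 -> legal
(5,3): no bracket -> illegal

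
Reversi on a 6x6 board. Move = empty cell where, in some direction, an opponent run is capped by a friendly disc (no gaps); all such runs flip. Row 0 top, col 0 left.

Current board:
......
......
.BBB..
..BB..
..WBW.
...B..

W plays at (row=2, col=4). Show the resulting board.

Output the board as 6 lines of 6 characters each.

Answer: ......
......
.BBBW.
..BW..
..WBW.
...B..

Derivation:
Place W at (2,4); scan 8 dirs for brackets.
Dir NW: first cell '.' (not opp) -> no flip
Dir N: first cell '.' (not opp) -> no flip
Dir NE: first cell '.' (not opp) -> no flip
Dir W: opp run (2,3) (2,2) (2,1), next='.' -> no flip
Dir E: first cell '.' (not opp) -> no flip
Dir SW: opp run (3,3) capped by W -> flip
Dir S: first cell '.' (not opp) -> no flip
Dir SE: first cell '.' (not opp) -> no flip
All flips: (3,3)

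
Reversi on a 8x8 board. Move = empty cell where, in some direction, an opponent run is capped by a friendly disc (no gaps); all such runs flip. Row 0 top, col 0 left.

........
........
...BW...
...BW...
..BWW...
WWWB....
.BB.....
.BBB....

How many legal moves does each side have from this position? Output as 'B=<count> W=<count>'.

Answer: B=8 W=8

Derivation:
-- B to move --
(1,3): no bracket -> illegal
(1,4): no bracket -> illegal
(1,5): flips 1 -> legal
(2,5): flips 4 -> legal
(3,2): no bracket -> illegal
(3,5): flips 2 -> legal
(4,0): flips 1 -> legal
(4,1): flips 1 -> legal
(4,5): flips 3 -> legal
(5,4): no bracket -> illegal
(5,5): flips 1 -> legal
(6,0): flips 1 -> legal
(6,3): no bracket -> illegal
B mobility = 8
-- W to move --
(1,2): flips 1 -> legal
(1,3): flips 2 -> legal
(1,4): no bracket -> illegal
(2,2): flips 2 -> legal
(3,1): no bracket -> illegal
(3,2): flips 2 -> legal
(4,1): flips 1 -> legal
(5,4): flips 1 -> legal
(6,0): no bracket -> illegal
(6,3): flips 1 -> legal
(6,4): no bracket -> illegal
(7,0): flips 1 -> legal
(7,4): no bracket -> illegal
W mobility = 8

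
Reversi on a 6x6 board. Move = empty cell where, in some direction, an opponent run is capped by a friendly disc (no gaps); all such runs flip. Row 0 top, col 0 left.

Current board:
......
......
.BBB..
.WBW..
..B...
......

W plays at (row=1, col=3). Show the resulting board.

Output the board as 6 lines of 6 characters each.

Answer: ......
...W..
.BWW..
.WBW..
..B...
......

Derivation:
Place W at (1,3); scan 8 dirs for brackets.
Dir NW: first cell '.' (not opp) -> no flip
Dir N: first cell '.' (not opp) -> no flip
Dir NE: first cell '.' (not opp) -> no flip
Dir W: first cell '.' (not opp) -> no flip
Dir E: first cell '.' (not opp) -> no flip
Dir SW: opp run (2,2) capped by W -> flip
Dir S: opp run (2,3) capped by W -> flip
Dir SE: first cell '.' (not opp) -> no flip
All flips: (2,2) (2,3)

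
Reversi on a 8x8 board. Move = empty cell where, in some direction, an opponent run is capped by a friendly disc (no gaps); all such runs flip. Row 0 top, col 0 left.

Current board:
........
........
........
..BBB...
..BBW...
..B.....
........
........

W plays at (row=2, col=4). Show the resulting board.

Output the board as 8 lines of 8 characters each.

Place W at (2,4); scan 8 dirs for brackets.
Dir NW: first cell '.' (not opp) -> no flip
Dir N: first cell '.' (not opp) -> no flip
Dir NE: first cell '.' (not opp) -> no flip
Dir W: first cell '.' (not opp) -> no flip
Dir E: first cell '.' (not opp) -> no flip
Dir SW: opp run (3,3) (4,2), next='.' -> no flip
Dir S: opp run (3,4) capped by W -> flip
Dir SE: first cell '.' (not opp) -> no flip
All flips: (3,4)

Answer: ........
........
....W...
..BBW...
..BBW...
..B.....
........
........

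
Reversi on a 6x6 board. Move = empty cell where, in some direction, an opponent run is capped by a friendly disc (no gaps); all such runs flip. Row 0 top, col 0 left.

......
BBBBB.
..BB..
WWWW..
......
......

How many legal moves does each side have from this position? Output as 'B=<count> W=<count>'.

Answer: B=5 W=5

Derivation:
-- B to move --
(2,0): no bracket -> illegal
(2,1): no bracket -> illegal
(2,4): no bracket -> illegal
(3,4): no bracket -> illegal
(4,0): flips 1 -> legal
(4,1): flips 1 -> legal
(4,2): flips 1 -> legal
(4,3): flips 1 -> legal
(4,4): flips 1 -> legal
B mobility = 5
-- W to move --
(0,0): flips 2 -> legal
(0,1): no bracket -> illegal
(0,2): flips 2 -> legal
(0,3): flips 2 -> legal
(0,4): flips 2 -> legal
(0,5): flips 2 -> legal
(1,5): no bracket -> illegal
(2,0): no bracket -> illegal
(2,1): no bracket -> illegal
(2,4): no bracket -> illegal
(2,5): no bracket -> illegal
(3,4): no bracket -> illegal
W mobility = 5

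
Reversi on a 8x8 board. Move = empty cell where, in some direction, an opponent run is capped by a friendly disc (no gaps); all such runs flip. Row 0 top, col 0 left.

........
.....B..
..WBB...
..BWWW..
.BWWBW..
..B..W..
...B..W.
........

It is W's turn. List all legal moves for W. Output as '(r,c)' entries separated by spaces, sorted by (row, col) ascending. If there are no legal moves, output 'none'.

Answer: (0,6) (1,2) (1,3) (1,4) (2,1) (2,5) (3,1) (4,0) (5,3) (5,4) (6,1) (6,2)

Derivation:
(0,4): no bracket -> illegal
(0,5): no bracket -> illegal
(0,6): flips 2 -> legal
(1,2): flips 1 -> legal
(1,3): flips 2 -> legal
(1,4): flips 1 -> legal
(1,6): no bracket -> illegal
(2,1): flips 1 -> legal
(2,5): flips 2 -> legal
(2,6): no bracket -> illegal
(3,0): no bracket -> illegal
(3,1): flips 1 -> legal
(4,0): flips 1 -> legal
(5,0): no bracket -> illegal
(5,1): no bracket -> illegal
(5,3): flips 1 -> legal
(5,4): flips 1 -> legal
(6,1): flips 1 -> legal
(6,2): flips 1 -> legal
(6,4): no bracket -> illegal
(7,2): no bracket -> illegal
(7,3): no bracket -> illegal
(7,4): no bracket -> illegal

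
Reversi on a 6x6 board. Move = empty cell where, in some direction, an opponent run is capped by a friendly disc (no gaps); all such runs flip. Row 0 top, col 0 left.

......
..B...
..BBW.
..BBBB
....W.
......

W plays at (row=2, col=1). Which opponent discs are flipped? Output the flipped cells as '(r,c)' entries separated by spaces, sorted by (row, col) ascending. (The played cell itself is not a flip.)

Dir NW: first cell '.' (not opp) -> no flip
Dir N: first cell '.' (not opp) -> no flip
Dir NE: opp run (1,2), next='.' -> no flip
Dir W: first cell '.' (not opp) -> no flip
Dir E: opp run (2,2) (2,3) capped by W -> flip
Dir SW: first cell '.' (not opp) -> no flip
Dir S: first cell '.' (not opp) -> no flip
Dir SE: opp run (3,2), next='.' -> no flip

Answer: (2,2) (2,3)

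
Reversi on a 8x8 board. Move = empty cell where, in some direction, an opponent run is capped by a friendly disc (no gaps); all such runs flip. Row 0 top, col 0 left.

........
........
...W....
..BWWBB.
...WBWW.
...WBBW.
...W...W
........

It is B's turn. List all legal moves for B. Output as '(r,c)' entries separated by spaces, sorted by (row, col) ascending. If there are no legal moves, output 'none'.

Answer: (1,4) (2,2) (2,4) (3,7) (4,2) (4,7) (5,2) (5,7) (6,2) (6,6) (7,2)

Derivation:
(1,2): no bracket -> illegal
(1,3): no bracket -> illegal
(1,4): flips 1 -> legal
(2,2): flips 1 -> legal
(2,4): flips 1 -> legal
(2,5): no bracket -> illegal
(3,7): flips 1 -> legal
(4,2): flips 1 -> legal
(4,7): flips 2 -> legal
(5,2): flips 1 -> legal
(5,7): flips 2 -> legal
(6,2): flips 1 -> legal
(6,4): no bracket -> illegal
(6,5): no bracket -> illegal
(6,6): flips 2 -> legal
(7,2): flips 1 -> legal
(7,3): no bracket -> illegal
(7,4): no bracket -> illegal
(7,6): no bracket -> illegal
(7,7): no bracket -> illegal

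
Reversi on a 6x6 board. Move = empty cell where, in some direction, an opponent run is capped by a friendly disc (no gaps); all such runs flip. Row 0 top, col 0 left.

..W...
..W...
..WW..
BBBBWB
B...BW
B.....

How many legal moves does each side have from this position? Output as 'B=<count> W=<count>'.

-- B to move --
(0,1): no bracket -> illegal
(0,3): no bracket -> illegal
(1,1): flips 1 -> legal
(1,3): flips 2 -> legal
(1,4): flips 1 -> legal
(2,1): no bracket -> illegal
(2,4): flips 1 -> legal
(2,5): no bracket -> illegal
(4,3): no bracket -> illegal
(5,4): no bracket -> illegal
(5,5): flips 1 -> legal
B mobility = 5
-- W to move --
(2,0): no bracket -> illegal
(2,1): no bracket -> illegal
(2,4): no bracket -> illegal
(2,5): flips 1 -> legal
(4,1): flips 1 -> legal
(4,2): flips 1 -> legal
(4,3): flips 2 -> legal
(5,1): no bracket -> illegal
(5,3): no bracket -> illegal
(5,4): flips 1 -> legal
(5,5): flips 2 -> legal
W mobility = 6

Answer: B=5 W=6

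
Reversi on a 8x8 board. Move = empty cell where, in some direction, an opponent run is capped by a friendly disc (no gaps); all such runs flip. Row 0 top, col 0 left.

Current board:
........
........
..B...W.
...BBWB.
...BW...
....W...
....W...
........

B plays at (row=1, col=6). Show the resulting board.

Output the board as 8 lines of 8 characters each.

Place B at (1,6); scan 8 dirs for brackets.
Dir NW: first cell '.' (not opp) -> no flip
Dir N: first cell '.' (not opp) -> no flip
Dir NE: first cell '.' (not opp) -> no flip
Dir W: first cell '.' (not opp) -> no flip
Dir E: first cell '.' (not opp) -> no flip
Dir SW: first cell '.' (not opp) -> no flip
Dir S: opp run (2,6) capped by B -> flip
Dir SE: first cell '.' (not opp) -> no flip
All flips: (2,6)

Answer: ........
......B.
..B...B.
...BBWB.
...BW...
....W...
....W...
........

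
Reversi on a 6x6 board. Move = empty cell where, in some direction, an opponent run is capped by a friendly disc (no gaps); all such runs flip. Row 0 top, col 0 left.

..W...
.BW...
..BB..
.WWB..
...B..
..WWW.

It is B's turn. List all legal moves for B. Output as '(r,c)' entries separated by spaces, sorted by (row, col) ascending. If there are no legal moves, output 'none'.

(0,1): flips 1 -> legal
(0,3): no bracket -> illegal
(1,3): flips 1 -> legal
(2,0): no bracket -> illegal
(2,1): flips 1 -> legal
(3,0): flips 2 -> legal
(4,0): flips 1 -> legal
(4,1): flips 1 -> legal
(4,2): flips 1 -> legal
(4,4): no bracket -> illegal
(4,5): no bracket -> illegal
(5,1): no bracket -> illegal
(5,5): no bracket -> illegal

Answer: (0,1) (1,3) (2,1) (3,0) (4,0) (4,1) (4,2)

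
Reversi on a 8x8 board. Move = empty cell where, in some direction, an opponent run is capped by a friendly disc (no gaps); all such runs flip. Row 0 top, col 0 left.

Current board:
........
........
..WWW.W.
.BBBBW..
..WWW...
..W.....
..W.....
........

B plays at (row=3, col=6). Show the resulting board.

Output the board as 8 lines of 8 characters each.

Place B at (3,6); scan 8 dirs for brackets.
Dir NW: first cell '.' (not opp) -> no flip
Dir N: opp run (2,6), next='.' -> no flip
Dir NE: first cell '.' (not opp) -> no flip
Dir W: opp run (3,5) capped by B -> flip
Dir E: first cell '.' (not opp) -> no flip
Dir SW: first cell '.' (not opp) -> no flip
Dir S: first cell '.' (not opp) -> no flip
Dir SE: first cell '.' (not opp) -> no flip
All flips: (3,5)

Answer: ........
........
..WWW.W.
.BBBBBB.
..WWW...
..W.....
..W.....
........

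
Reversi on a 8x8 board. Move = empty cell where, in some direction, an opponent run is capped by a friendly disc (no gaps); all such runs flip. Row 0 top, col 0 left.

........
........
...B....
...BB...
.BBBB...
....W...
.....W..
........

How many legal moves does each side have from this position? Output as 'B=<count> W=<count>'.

-- B to move --
(4,5): no bracket -> illegal
(5,3): no bracket -> illegal
(5,5): no bracket -> illegal
(5,6): no bracket -> illegal
(6,3): no bracket -> illegal
(6,4): flips 1 -> legal
(6,6): no bracket -> illegal
(7,4): no bracket -> illegal
(7,5): no bracket -> illegal
(7,6): flips 2 -> legal
B mobility = 2
-- W to move --
(1,2): no bracket -> illegal
(1,3): no bracket -> illegal
(1,4): no bracket -> illegal
(2,2): no bracket -> illegal
(2,4): flips 2 -> legal
(2,5): no bracket -> illegal
(3,0): no bracket -> illegal
(3,1): no bracket -> illegal
(3,2): flips 1 -> legal
(3,5): no bracket -> illegal
(4,0): no bracket -> illegal
(4,5): no bracket -> illegal
(5,0): no bracket -> illegal
(5,1): no bracket -> illegal
(5,2): no bracket -> illegal
(5,3): no bracket -> illegal
(5,5): no bracket -> illegal
W mobility = 2

Answer: B=2 W=2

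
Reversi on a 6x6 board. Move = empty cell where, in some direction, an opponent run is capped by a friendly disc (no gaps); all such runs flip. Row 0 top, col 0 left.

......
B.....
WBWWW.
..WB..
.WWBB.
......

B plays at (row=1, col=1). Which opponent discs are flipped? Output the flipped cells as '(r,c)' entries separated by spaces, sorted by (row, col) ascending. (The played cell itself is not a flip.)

Dir NW: first cell '.' (not opp) -> no flip
Dir N: first cell '.' (not opp) -> no flip
Dir NE: first cell '.' (not opp) -> no flip
Dir W: first cell 'B' (not opp) -> no flip
Dir E: first cell '.' (not opp) -> no flip
Dir SW: opp run (2,0), next=edge -> no flip
Dir S: first cell 'B' (not opp) -> no flip
Dir SE: opp run (2,2) capped by B -> flip

Answer: (2,2)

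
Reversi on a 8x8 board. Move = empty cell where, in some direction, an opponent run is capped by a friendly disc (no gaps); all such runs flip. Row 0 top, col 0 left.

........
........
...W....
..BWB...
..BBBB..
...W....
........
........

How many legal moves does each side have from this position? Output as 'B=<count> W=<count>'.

Answer: B=8 W=6

Derivation:
-- B to move --
(1,2): flips 1 -> legal
(1,3): flips 2 -> legal
(1,4): flips 1 -> legal
(2,2): flips 1 -> legal
(2,4): flips 1 -> legal
(5,2): no bracket -> illegal
(5,4): no bracket -> illegal
(6,2): flips 1 -> legal
(6,3): flips 1 -> legal
(6,4): flips 1 -> legal
B mobility = 8
-- W to move --
(2,1): no bracket -> illegal
(2,2): no bracket -> illegal
(2,4): no bracket -> illegal
(2,5): no bracket -> illegal
(3,1): flips 2 -> legal
(3,5): flips 2 -> legal
(3,6): no bracket -> illegal
(4,1): flips 1 -> legal
(4,6): no bracket -> illegal
(5,1): flips 1 -> legal
(5,2): no bracket -> illegal
(5,4): no bracket -> illegal
(5,5): flips 1 -> legal
(5,6): flips 2 -> legal
W mobility = 6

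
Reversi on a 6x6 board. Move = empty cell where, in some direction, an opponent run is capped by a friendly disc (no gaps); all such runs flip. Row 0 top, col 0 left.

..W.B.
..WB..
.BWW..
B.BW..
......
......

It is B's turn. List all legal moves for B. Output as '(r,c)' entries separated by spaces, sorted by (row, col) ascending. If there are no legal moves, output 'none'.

(0,1): no bracket -> illegal
(0,3): flips 1 -> legal
(1,1): flips 1 -> legal
(1,4): flips 1 -> legal
(2,4): flips 2 -> legal
(3,1): flips 1 -> legal
(3,4): flips 1 -> legal
(4,2): no bracket -> illegal
(4,3): flips 2 -> legal
(4,4): no bracket -> illegal

Answer: (0,3) (1,1) (1,4) (2,4) (3,1) (3,4) (4,3)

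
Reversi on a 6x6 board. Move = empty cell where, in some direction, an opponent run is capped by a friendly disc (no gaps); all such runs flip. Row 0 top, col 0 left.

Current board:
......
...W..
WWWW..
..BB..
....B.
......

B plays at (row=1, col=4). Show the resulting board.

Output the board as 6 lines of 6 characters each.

Answer: ......
...WB.
WWWB..
..BB..
....B.
......

Derivation:
Place B at (1,4); scan 8 dirs for brackets.
Dir NW: first cell '.' (not opp) -> no flip
Dir N: first cell '.' (not opp) -> no flip
Dir NE: first cell '.' (not opp) -> no flip
Dir W: opp run (1,3), next='.' -> no flip
Dir E: first cell '.' (not opp) -> no flip
Dir SW: opp run (2,3) capped by B -> flip
Dir S: first cell '.' (not opp) -> no flip
Dir SE: first cell '.' (not opp) -> no flip
All flips: (2,3)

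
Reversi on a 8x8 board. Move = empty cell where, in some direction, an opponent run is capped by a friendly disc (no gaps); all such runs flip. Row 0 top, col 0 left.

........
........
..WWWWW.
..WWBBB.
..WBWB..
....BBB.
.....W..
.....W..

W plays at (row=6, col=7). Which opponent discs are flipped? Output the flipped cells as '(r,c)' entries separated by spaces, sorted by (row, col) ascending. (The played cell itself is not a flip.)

Answer: (3,4) (4,5) (5,6)

Derivation:
Dir NW: opp run (5,6) (4,5) (3,4) capped by W -> flip
Dir N: first cell '.' (not opp) -> no flip
Dir NE: edge -> no flip
Dir W: first cell '.' (not opp) -> no flip
Dir E: edge -> no flip
Dir SW: first cell '.' (not opp) -> no flip
Dir S: first cell '.' (not opp) -> no flip
Dir SE: edge -> no flip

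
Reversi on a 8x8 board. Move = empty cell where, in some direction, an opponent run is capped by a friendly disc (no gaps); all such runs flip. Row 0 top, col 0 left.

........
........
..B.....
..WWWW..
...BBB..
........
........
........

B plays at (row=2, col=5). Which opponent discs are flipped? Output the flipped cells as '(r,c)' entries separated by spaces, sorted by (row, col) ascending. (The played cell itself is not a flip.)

Answer: (3,4) (3,5)

Derivation:
Dir NW: first cell '.' (not opp) -> no flip
Dir N: first cell '.' (not opp) -> no flip
Dir NE: first cell '.' (not opp) -> no flip
Dir W: first cell '.' (not opp) -> no flip
Dir E: first cell '.' (not opp) -> no flip
Dir SW: opp run (3,4) capped by B -> flip
Dir S: opp run (3,5) capped by B -> flip
Dir SE: first cell '.' (not opp) -> no flip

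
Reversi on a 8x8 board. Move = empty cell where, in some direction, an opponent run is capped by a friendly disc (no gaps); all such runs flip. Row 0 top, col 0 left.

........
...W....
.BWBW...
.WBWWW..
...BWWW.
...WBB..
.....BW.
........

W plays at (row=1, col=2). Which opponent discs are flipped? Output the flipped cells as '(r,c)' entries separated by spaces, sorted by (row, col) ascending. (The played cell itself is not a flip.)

Dir NW: first cell '.' (not opp) -> no flip
Dir N: first cell '.' (not opp) -> no flip
Dir NE: first cell '.' (not opp) -> no flip
Dir W: first cell '.' (not opp) -> no flip
Dir E: first cell 'W' (not opp) -> no flip
Dir SW: opp run (2,1), next='.' -> no flip
Dir S: first cell 'W' (not opp) -> no flip
Dir SE: opp run (2,3) capped by W -> flip

Answer: (2,3)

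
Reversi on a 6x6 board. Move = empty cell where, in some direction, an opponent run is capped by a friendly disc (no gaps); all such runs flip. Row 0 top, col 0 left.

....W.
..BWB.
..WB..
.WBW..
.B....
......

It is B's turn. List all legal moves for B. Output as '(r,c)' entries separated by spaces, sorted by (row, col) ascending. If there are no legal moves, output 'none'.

Answer: (0,3) (2,1) (3,0) (3,4) (4,3)

Derivation:
(0,2): no bracket -> illegal
(0,3): flips 1 -> legal
(0,5): no bracket -> illegal
(1,1): no bracket -> illegal
(1,5): no bracket -> illegal
(2,0): no bracket -> illegal
(2,1): flips 2 -> legal
(2,4): no bracket -> illegal
(3,0): flips 1 -> legal
(3,4): flips 1 -> legal
(4,0): no bracket -> illegal
(4,2): no bracket -> illegal
(4,3): flips 1 -> legal
(4,4): no bracket -> illegal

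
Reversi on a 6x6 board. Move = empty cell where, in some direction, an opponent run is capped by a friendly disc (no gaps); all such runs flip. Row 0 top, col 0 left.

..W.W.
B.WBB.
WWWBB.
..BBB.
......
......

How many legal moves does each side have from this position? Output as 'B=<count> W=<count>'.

-- B to move --
(0,1): flips 1 -> legal
(0,3): no bracket -> illegal
(0,5): no bracket -> illegal
(1,1): flips 2 -> legal
(1,5): no bracket -> illegal
(3,0): flips 1 -> legal
(3,1): flips 1 -> legal
B mobility = 4
-- W to move --
(0,0): flips 1 -> legal
(0,1): no bracket -> illegal
(0,3): no bracket -> illegal
(0,5): no bracket -> illegal
(1,1): no bracket -> illegal
(1,5): flips 2 -> legal
(2,5): flips 2 -> legal
(3,1): no bracket -> illegal
(3,5): flips 2 -> legal
(4,1): no bracket -> illegal
(4,2): flips 1 -> legal
(4,3): flips 1 -> legal
(4,4): flips 4 -> legal
(4,5): flips 2 -> legal
W mobility = 8

Answer: B=4 W=8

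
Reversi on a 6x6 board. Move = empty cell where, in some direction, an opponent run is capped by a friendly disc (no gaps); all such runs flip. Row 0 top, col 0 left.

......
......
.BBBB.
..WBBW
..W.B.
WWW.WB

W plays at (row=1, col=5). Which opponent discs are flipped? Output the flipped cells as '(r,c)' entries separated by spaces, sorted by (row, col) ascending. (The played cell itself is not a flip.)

Answer: (2,4) (3,3)

Derivation:
Dir NW: first cell '.' (not opp) -> no flip
Dir N: first cell '.' (not opp) -> no flip
Dir NE: edge -> no flip
Dir W: first cell '.' (not opp) -> no flip
Dir E: edge -> no flip
Dir SW: opp run (2,4) (3,3) capped by W -> flip
Dir S: first cell '.' (not opp) -> no flip
Dir SE: edge -> no flip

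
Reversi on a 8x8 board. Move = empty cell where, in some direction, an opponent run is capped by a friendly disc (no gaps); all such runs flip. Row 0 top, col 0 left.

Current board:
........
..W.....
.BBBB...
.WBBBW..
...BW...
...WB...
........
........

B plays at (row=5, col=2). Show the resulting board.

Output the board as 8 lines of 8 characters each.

Answer: ........
..W.....
.BBBB...
.WBBBW..
...BW...
..BBB...
........
........

Derivation:
Place B at (5,2); scan 8 dirs for brackets.
Dir NW: first cell '.' (not opp) -> no flip
Dir N: first cell '.' (not opp) -> no flip
Dir NE: first cell 'B' (not opp) -> no flip
Dir W: first cell '.' (not opp) -> no flip
Dir E: opp run (5,3) capped by B -> flip
Dir SW: first cell '.' (not opp) -> no flip
Dir S: first cell '.' (not opp) -> no flip
Dir SE: first cell '.' (not opp) -> no flip
All flips: (5,3)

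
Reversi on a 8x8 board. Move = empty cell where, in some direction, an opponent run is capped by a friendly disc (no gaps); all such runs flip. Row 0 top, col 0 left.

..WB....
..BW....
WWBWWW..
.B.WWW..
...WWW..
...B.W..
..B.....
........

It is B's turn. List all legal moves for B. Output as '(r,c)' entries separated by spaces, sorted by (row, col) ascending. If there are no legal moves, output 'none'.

Answer: (0,1) (0,4) (1,1) (1,4) (2,6) (3,0) (5,6) (6,6)

Derivation:
(0,1): flips 1 -> legal
(0,4): flips 1 -> legal
(1,0): no bracket -> illegal
(1,1): flips 1 -> legal
(1,4): flips 1 -> legal
(1,5): no bracket -> illegal
(1,6): no bracket -> illegal
(2,6): flips 5 -> legal
(3,0): flips 1 -> legal
(3,2): no bracket -> illegal
(3,6): no bracket -> illegal
(4,2): no bracket -> illegal
(4,6): no bracket -> illegal
(5,2): no bracket -> illegal
(5,4): no bracket -> illegal
(5,6): flips 3 -> legal
(6,4): no bracket -> illegal
(6,5): no bracket -> illegal
(6,6): flips 3 -> legal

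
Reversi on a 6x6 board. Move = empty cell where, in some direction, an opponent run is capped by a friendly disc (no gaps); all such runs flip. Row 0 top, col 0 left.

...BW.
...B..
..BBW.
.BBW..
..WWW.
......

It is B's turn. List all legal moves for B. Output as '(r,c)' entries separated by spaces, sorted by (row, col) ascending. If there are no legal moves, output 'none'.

Answer: (0,5) (2,5) (3,4) (3,5) (5,2) (5,3) (5,4) (5,5)

Derivation:
(0,5): flips 1 -> legal
(1,4): no bracket -> illegal
(1,5): no bracket -> illegal
(2,5): flips 1 -> legal
(3,4): flips 1 -> legal
(3,5): flips 1 -> legal
(4,1): no bracket -> illegal
(4,5): no bracket -> illegal
(5,1): no bracket -> illegal
(5,2): flips 1 -> legal
(5,3): flips 3 -> legal
(5,4): flips 1 -> legal
(5,5): flips 2 -> legal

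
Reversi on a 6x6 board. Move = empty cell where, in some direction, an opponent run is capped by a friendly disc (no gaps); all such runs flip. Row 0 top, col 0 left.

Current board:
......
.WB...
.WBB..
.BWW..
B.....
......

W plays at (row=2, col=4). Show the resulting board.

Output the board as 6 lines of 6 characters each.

Place W at (2,4); scan 8 dirs for brackets.
Dir NW: first cell '.' (not opp) -> no flip
Dir N: first cell '.' (not opp) -> no flip
Dir NE: first cell '.' (not opp) -> no flip
Dir W: opp run (2,3) (2,2) capped by W -> flip
Dir E: first cell '.' (not opp) -> no flip
Dir SW: first cell 'W' (not opp) -> no flip
Dir S: first cell '.' (not opp) -> no flip
Dir SE: first cell '.' (not opp) -> no flip
All flips: (2,2) (2,3)

Answer: ......
.WB...
.WWWW.
.BWW..
B.....
......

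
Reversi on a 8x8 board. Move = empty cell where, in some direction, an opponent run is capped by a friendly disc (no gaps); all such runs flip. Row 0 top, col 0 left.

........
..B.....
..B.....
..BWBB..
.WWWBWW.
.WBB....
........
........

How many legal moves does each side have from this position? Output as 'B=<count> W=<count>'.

Answer: B=10 W=14

Derivation:
-- B to move --
(2,3): flips 2 -> legal
(2,4): no bracket -> illegal
(3,0): flips 1 -> legal
(3,1): flips 1 -> legal
(3,6): no bracket -> illegal
(3,7): no bracket -> illegal
(4,0): flips 3 -> legal
(4,7): flips 2 -> legal
(5,0): flips 2 -> legal
(5,4): flips 1 -> legal
(5,5): flips 1 -> legal
(5,6): flips 1 -> legal
(5,7): flips 1 -> legal
(6,0): no bracket -> illegal
(6,1): no bracket -> illegal
(6,2): no bracket -> illegal
B mobility = 10
-- W to move --
(0,1): no bracket -> illegal
(0,2): flips 3 -> legal
(0,3): no bracket -> illegal
(1,1): flips 1 -> legal
(1,3): no bracket -> illegal
(2,1): flips 1 -> legal
(2,3): flips 2 -> legal
(2,4): flips 1 -> legal
(2,5): flips 2 -> legal
(2,6): no bracket -> illegal
(3,1): flips 1 -> legal
(3,6): flips 2 -> legal
(5,4): flips 2 -> legal
(5,5): flips 1 -> legal
(6,1): flips 1 -> legal
(6,2): flips 1 -> legal
(6,3): flips 2 -> legal
(6,4): flips 1 -> legal
W mobility = 14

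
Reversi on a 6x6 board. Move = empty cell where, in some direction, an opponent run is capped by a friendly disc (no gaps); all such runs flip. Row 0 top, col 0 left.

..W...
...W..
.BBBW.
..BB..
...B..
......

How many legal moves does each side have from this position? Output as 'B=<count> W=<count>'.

-- B to move --
(0,1): no bracket -> illegal
(0,3): flips 1 -> legal
(0,4): flips 1 -> legal
(1,1): no bracket -> illegal
(1,2): no bracket -> illegal
(1,4): no bracket -> illegal
(1,5): flips 1 -> legal
(2,5): flips 1 -> legal
(3,4): no bracket -> illegal
(3,5): no bracket -> illegal
B mobility = 4
-- W to move --
(1,0): no bracket -> illegal
(1,1): no bracket -> illegal
(1,2): no bracket -> illegal
(1,4): no bracket -> illegal
(2,0): flips 3 -> legal
(3,0): no bracket -> illegal
(3,1): flips 1 -> legal
(3,4): no bracket -> illegal
(4,1): no bracket -> illegal
(4,2): flips 1 -> legal
(4,4): no bracket -> illegal
(5,2): no bracket -> illegal
(5,3): flips 3 -> legal
(5,4): no bracket -> illegal
W mobility = 4

Answer: B=4 W=4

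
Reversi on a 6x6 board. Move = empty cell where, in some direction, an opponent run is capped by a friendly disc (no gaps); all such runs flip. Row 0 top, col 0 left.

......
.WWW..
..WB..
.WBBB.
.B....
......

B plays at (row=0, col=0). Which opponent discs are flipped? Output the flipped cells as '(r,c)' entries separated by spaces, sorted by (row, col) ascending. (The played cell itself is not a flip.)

Dir NW: edge -> no flip
Dir N: edge -> no flip
Dir NE: edge -> no flip
Dir W: edge -> no flip
Dir E: first cell '.' (not opp) -> no flip
Dir SW: edge -> no flip
Dir S: first cell '.' (not opp) -> no flip
Dir SE: opp run (1,1) (2,2) capped by B -> flip

Answer: (1,1) (2,2)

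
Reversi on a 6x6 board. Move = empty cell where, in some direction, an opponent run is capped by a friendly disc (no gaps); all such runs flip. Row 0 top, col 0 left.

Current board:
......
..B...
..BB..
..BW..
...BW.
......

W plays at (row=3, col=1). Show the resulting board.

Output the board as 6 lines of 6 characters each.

Answer: ......
..B...
..BB..
.WWW..
...BW.
......

Derivation:
Place W at (3,1); scan 8 dirs for brackets.
Dir NW: first cell '.' (not opp) -> no flip
Dir N: first cell '.' (not opp) -> no flip
Dir NE: opp run (2,2), next='.' -> no flip
Dir W: first cell '.' (not opp) -> no flip
Dir E: opp run (3,2) capped by W -> flip
Dir SW: first cell '.' (not opp) -> no flip
Dir S: first cell '.' (not opp) -> no flip
Dir SE: first cell '.' (not opp) -> no flip
All flips: (3,2)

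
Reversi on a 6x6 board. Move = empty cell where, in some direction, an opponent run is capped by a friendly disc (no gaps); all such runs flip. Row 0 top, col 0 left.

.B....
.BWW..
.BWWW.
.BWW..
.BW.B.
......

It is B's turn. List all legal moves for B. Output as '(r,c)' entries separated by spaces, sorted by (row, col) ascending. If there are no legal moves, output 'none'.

Answer: (0,3) (0,4) (1,4) (2,5) (3,4) (4,3) (5,3)

Derivation:
(0,2): no bracket -> illegal
(0,3): flips 1 -> legal
(0,4): flips 2 -> legal
(1,4): flips 4 -> legal
(1,5): no bracket -> illegal
(2,5): flips 3 -> legal
(3,4): flips 4 -> legal
(3,5): no bracket -> illegal
(4,3): flips 2 -> legal
(5,1): no bracket -> illegal
(5,2): no bracket -> illegal
(5,3): flips 1 -> legal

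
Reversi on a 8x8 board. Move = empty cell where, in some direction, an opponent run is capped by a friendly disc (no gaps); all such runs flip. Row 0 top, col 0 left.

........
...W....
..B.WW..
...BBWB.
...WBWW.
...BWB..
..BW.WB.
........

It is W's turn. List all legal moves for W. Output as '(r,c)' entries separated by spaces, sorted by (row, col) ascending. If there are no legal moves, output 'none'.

(1,1): no bracket -> illegal
(1,2): no bracket -> illegal
(2,1): no bracket -> illegal
(2,3): flips 2 -> legal
(2,6): flips 1 -> legal
(2,7): flips 1 -> legal
(3,1): flips 1 -> legal
(3,2): flips 2 -> legal
(3,7): flips 1 -> legal
(4,2): flips 1 -> legal
(4,7): flips 1 -> legal
(5,1): no bracket -> illegal
(5,2): flips 1 -> legal
(5,6): flips 1 -> legal
(5,7): no bracket -> illegal
(6,1): flips 1 -> legal
(6,4): flips 1 -> legal
(6,7): flips 1 -> legal
(7,1): flips 3 -> legal
(7,2): no bracket -> illegal
(7,3): no bracket -> illegal
(7,5): no bracket -> illegal
(7,6): no bracket -> illegal
(7,7): no bracket -> illegal

Answer: (2,3) (2,6) (2,7) (3,1) (3,2) (3,7) (4,2) (4,7) (5,2) (5,6) (6,1) (6,4) (6,7) (7,1)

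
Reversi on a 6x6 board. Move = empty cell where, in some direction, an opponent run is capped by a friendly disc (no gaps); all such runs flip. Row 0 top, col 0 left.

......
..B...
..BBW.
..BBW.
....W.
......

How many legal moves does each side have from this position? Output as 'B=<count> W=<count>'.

Answer: B=5 W=5

Derivation:
-- B to move --
(1,3): no bracket -> illegal
(1,4): no bracket -> illegal
(1,5): flips 1 -> legal
(2,5): flips 1 -> legal
(3,5): flips 1 -> legal
(4,3): no bracket -> illegal
(4,5): flips 1 -> legal
(5,3): no bracket -> illegal
(5,4): no bracket -> illegal
(5,5): flips 1 -> legal
B mobility = 5
-- W to move --
(0,1): flips 2 -> legal
(0,2): no bracket -> illegal
(0,3): no bracket -> illegal
(1,1): flips 2 -> legal
(1,3): no bracket -> illegal
(1,4): no bracket -> illegal
(2,1): flips 2 -> legal
(3,1): flips 2 -> legal
(4,1): no bracket -> illegal
(4,2): flips 1 -> legal
(4,3): no bracket -> illegal
W mobility = 5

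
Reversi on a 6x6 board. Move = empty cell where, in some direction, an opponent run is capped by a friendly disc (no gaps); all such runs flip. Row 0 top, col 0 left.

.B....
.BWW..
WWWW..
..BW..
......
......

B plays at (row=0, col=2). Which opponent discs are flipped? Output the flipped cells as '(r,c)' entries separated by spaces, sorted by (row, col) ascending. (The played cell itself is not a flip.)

Dir NW: edge -> no flip
Dir N: edge -> no flip
Dir NE: edge -> no flip
Dir W: first cell 'B' (not opp) -> no flip
Dir E: first cell '.' (not opp) -> no flip
Dir SW: first cell 'B' (not opp) -> no flip
Dir S: opp run (1,2) (2,2) capped by B -> flip
Dir SE: opp run (1,3), next='.' -> no flip

Answer: (1,2) (2,2)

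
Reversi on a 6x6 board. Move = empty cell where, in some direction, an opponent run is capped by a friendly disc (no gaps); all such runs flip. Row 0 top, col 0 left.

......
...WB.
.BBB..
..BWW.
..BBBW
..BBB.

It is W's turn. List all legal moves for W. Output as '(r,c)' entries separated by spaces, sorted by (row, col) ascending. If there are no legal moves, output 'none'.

Answer: (1,1) (1,2) (1,5) (3,1) (4,1) (5,1) (5,5)

Derivation:
(0,3): no bracket -> illegal
(0,4): no bracket -> illegal
(0,5): no bracket -> illegal
(1,0): no bracket -> illegal
(1,1): flips 1 -> legal
(1,2): flips 1 -> legal
(1,5): flips 1 -> legal
(2,0): no bracket -> illegal
(2,4): no bracket -> illegal
(2,5): no bracket -> illegal
(3,0): no bracket -> illegal
(3,1): flips 2 -> legal
(3,5): no bracket -> illegal
(4,1): flips 3 -> legal
(5,1): flips 1 -> legal
(5,5): flips 1 -> legal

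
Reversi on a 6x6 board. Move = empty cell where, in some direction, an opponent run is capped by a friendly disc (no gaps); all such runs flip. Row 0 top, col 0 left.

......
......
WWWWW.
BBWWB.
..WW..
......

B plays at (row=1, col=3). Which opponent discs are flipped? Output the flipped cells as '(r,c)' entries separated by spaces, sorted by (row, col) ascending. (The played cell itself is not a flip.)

Answer: (2,2)

Derivation:
Dir NW: first cell '.' (not opp) -> no flip
Dir N: first cell '.' (not opp) -> no flip
Dir NE: first cell '.' (not opp) -> no flip
Dir W: first cell '.' (not opp) -> no flip
Dir E: first cell '.' (not opp) -> no flip
Dir SW: opp run (2,2) capped by B -> flip
Dir S: opp run (2,3) (3,3) (4,3), next='.' -> no flip
Dir SE: opp run (2,4), next='.' -> no flip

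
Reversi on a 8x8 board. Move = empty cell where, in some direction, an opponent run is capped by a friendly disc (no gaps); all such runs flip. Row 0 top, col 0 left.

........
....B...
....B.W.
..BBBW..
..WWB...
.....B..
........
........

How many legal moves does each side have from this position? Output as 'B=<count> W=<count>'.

Answer: B=8 W=9

Derivation:
-- B to move --
(1,5): no bracket -> illegal
(1,6): no bracket -> illegal
(1,7): flips 2 -> legal
(2,5): no bracket -> illegal
(2,7): no bracket -> illegal
(3,1): no bracket -> illegal
(3,6): flips 1 -> legal
(3,7): no bracket -> illegal
(4,1): flips 2 -> legal
(4,5): no bracket -> illegal
(4,6): flips 1 -> legal
(5,1): flips 1 -> legal
(5,2): flips 2 -> legal
(5,3): flips 1 -> legal
(5,4): flips 1 -> legal
B mobility = 8
-- W to move --
(0,3): no bracket -> illegal
(0,4): no bracket -> illegal
(0,5): no bracket -> illegal
(1,3): flips 1 -> legal
(1,5): flips 2 -> legal
(2,1): flips 1 -> legal
(2,2): flips 1 -> legal
(2,3): flips 1 -> legal
(2,5): flips 1 -> legal
(3,1): flips 3 -> legal
(4,1): no bracket -> illegal
(4,5): flips 1 -> legal
(4,6): no bracket -> illegal
(5,3): flips 1 -> legal
(5,4): no bracket -> illegal
(5,6): no bracket -> illegal
(6,4): no bracket -> illegal
(6,5): no bracket -> illegal
(6,6): no bracket -> illegal
W mobility = 9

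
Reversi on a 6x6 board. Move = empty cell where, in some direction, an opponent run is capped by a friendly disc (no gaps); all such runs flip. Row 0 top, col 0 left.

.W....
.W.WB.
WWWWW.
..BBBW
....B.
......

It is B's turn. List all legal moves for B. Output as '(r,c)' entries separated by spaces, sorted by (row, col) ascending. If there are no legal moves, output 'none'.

(0,0): flips 2 -> legal
(0,2): no bracket -> illegal
(0,3): flips 2 -> legal
(0,4): no bracket -> illegal
(1,0): flips 1 -> legal
(1,2): flips 3 -> legal
(1,5): flips 1 -> legal
(2,5): no bracket -> illegal
(3,0): no bracket -> illegal
(3,1): no bracket -> illegal
(4,5): no bracket -> illegal

Answer: (0,0) (0,3) (1,0) (1,2) (1,5)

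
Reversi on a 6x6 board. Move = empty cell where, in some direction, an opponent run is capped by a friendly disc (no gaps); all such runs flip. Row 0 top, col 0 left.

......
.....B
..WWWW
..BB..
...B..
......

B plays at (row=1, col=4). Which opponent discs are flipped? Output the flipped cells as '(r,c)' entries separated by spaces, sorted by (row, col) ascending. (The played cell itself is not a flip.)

Answer: (2,3)

Derivation:
Dir NW: first cell '.' (not opp) -> no flip
Dir N: first cell '.' (not opp) -> no flip
Dir NE: first cell '.' (not opp) -> no flip
Dir W: first cell '.' (not opp) -> no flip
Dir E: first cell 'B' (not opp) -> no flip
Dir SW: opp run (2,3) capped by B -> flip
Dir S: opp run (2,4), next='.' -> no flip
Dir SE: opp run (2,5), next=edge -> no flip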